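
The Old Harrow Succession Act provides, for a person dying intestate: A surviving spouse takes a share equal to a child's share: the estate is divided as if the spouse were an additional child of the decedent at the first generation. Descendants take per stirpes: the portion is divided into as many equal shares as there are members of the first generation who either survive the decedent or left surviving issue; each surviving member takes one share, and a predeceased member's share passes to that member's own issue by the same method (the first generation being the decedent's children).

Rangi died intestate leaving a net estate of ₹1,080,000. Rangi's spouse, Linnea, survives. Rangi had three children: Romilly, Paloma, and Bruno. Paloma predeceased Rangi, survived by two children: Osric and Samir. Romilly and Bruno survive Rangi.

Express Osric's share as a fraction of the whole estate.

Osric receives 1/8 of the estate.

The spouse counts as an additional share at the children's level, so there are 4 primary shares of ₹270,000. Linnea takes one such share (₹270,000).
The children's combined portion (₹810,000) is divided into 3 shares of ₹270,000: Romilly and Bruno each take ₹270,000; Paloma's ₹270,000 share passes to Paloma's issue.
Paloma's share (₹270,000) is divided into 2 shares of ₹135,000: Osric and Samir each take ₹135,000.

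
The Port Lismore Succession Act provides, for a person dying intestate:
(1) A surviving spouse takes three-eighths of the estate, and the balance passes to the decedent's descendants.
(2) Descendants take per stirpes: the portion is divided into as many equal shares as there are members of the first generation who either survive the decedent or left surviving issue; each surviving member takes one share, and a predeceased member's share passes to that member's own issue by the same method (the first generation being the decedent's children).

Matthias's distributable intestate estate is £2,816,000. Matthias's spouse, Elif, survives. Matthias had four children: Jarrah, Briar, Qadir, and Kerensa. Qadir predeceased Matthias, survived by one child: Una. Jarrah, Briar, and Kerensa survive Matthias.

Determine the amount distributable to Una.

Una receives £440,000.

Elif takes three-eighths of £2,816,000 = £1,056,000. The remaining £1,760,000 passes to the descendants.
The descendants' portion (£1,760,000) is divided into 4 shares of £440,000: Jarrah, Briar, and Kerensa each take £440,000; Qadir's £440,000 share passes to Qadir's issue.
Qadir's share (£440,000) passes entirely to Una.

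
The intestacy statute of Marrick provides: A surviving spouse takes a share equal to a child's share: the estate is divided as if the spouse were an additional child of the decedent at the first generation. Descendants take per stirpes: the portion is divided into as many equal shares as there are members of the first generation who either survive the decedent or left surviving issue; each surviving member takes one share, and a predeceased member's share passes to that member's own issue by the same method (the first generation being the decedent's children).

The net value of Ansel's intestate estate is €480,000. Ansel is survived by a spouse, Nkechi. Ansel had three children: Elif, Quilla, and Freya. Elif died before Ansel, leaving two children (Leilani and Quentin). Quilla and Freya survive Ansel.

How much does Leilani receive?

The spouse counts as an additional share at the children's level, so there are 4 primary shares of €120,000. Nkechi takes one such share (€120,000).
The children's combined portion (€360,000) is divided into 3 shares of €120,000: Quilla and Freya each take €120,000; Elif's €120,000 share passes to Elif's issue.
Elif's share (€120,000) is divided into 2 shares of €60,000: Leilani and Quentin each take €60,000.

Leilani receives €60,000.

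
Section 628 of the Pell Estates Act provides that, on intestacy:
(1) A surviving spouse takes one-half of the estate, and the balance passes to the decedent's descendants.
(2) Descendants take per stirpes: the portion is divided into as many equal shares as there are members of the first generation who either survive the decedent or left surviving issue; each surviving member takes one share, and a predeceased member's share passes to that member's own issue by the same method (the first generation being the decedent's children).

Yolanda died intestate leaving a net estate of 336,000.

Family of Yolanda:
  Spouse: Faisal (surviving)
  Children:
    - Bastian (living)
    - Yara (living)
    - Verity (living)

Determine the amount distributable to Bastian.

Faisal takes one-half of 336,000 = 168,000. The remaining 168,000 passes to the descendants.
The descendants' portion (168,000) is divided into 3 shares of 56,000: Bastian, Yara, and Verity each take 56,000.

Bastian receives 56,000.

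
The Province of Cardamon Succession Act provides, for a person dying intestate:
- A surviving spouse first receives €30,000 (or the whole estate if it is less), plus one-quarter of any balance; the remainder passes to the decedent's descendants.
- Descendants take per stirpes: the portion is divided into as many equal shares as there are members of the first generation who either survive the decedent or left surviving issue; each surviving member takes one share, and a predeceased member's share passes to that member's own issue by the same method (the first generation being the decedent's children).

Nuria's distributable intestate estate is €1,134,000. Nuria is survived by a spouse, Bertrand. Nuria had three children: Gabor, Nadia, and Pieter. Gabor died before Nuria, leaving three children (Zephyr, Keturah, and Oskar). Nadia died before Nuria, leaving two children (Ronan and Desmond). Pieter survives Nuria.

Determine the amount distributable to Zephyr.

Bertrand first takes €30,000, leaving a balance of €1,104,000. Bertrand then takes one-quarter of the balance (€276,000), for a total of €306,000. The remaining €828,000 passes to the descendants.
The descendants' portion (€828,000) is divided into 3 shares of €276,000: Pieter takes €276,000; Gabor's €276,000 share passes to Gabor's issue; Nadia's €276,000 share passes to Nadia's issue.
Gabor's share (€276,000) is divided into 3 shares of €92,000: Zephyr, Keturah, and Oskar each take €92,000.
Nadia's share (€276,000) is divided into 2 shares of €138,000: Ronan and Desmond each take €138,000.

Zephyr receives €92,000.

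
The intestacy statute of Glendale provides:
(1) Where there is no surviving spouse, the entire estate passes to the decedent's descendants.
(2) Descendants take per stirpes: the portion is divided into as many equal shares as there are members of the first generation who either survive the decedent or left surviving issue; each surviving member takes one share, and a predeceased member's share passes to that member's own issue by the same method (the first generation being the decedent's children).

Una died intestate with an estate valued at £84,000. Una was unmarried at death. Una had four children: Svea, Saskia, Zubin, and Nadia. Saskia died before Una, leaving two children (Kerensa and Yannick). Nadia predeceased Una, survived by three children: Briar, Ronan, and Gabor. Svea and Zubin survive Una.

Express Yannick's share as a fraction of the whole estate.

Yannick receives 1/8 of the estate.

The entire £84,000 passes to the descendants.
That amount (£84,000) is divided into 4 shares of £21,000: Svea and Zubin each take £21,000; Saskia's £21,000 share passes to Saskia's issue; Nadia's £21,000 share passes to Nadia's issue.
Saskia's share (£21,000) is divided into 2 shares of £10,500: Kerensa and Yannick each take £10,500.
Nadia's share (£21,000) is divided into 3 shares of £7,000: Briar, Ronan, and Gabor each take £7,000.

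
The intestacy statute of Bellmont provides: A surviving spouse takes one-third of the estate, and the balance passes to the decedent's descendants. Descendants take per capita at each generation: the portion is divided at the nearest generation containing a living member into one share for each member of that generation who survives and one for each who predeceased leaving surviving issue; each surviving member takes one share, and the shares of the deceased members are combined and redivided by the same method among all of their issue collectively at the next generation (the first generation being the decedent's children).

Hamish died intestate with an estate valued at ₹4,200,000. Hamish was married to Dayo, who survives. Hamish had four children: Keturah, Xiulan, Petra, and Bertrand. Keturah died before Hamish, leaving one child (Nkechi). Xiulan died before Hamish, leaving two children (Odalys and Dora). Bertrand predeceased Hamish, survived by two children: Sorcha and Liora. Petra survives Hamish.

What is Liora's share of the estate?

Liora receives ₹420,000.

Dayo takes one-third of ₹4,200,000 = ₹1,400,000. The remaining ₹2,800,000 passes to the descendants.
The descendants' portion (₹2,800,000) is divided at the children's generation into 4 shares of ₹700,000. Petra takes ₹700,000. The 3 shares of the deceased (Keturah, Xiulan, and Bertrand) are combined into a pool of ₹2,100,000.
That pool (₹2,100,000) is divided at the grandchildren's generation equally among Nkechi, Odalys, Dora, Sorcha, and Liora: ₹420,000 each.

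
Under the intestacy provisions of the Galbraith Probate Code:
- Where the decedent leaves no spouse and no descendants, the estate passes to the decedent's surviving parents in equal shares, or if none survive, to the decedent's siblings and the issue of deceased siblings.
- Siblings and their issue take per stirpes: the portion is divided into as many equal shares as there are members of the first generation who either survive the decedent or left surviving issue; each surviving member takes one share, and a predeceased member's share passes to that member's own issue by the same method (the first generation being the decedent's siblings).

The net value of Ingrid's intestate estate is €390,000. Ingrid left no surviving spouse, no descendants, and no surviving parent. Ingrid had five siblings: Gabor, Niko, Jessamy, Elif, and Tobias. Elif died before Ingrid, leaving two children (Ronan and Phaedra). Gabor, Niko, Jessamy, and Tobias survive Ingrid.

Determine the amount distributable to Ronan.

The entire €390,000 passes to the siblings and their issue.
That amount (€390,000) is divided into 5 shares of €78,000: Gabor, Niko, Jessamy, and Tobias each take €78,000; Elif's €78,000 share passes to Elif's issue.
Elif's share (€78,000) is divided into 2 shares of €39,000: Ronan and Phaedra each take €39,000.

Ronan receives €39,000.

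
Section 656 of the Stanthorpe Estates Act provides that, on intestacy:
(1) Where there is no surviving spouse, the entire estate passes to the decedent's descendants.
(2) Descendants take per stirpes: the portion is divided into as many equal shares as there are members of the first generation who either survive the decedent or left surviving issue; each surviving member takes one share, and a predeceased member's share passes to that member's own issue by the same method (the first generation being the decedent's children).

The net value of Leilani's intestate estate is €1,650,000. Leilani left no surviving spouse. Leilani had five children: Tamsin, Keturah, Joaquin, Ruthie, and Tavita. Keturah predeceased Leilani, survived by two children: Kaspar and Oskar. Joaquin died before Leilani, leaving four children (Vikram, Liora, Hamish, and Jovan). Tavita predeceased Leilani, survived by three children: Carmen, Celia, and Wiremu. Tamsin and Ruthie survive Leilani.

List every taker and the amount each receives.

Tamsin: €330,000; Kaspar: €165,000; Oskar: €165,000; Vikram: €82,500; Liora: €82,500; Hamish: €82,500; Jovan: €82,500; Ruthie: €330,000; Carmen: €110,000; Celia: €110,000; Wiremu: €110,000

The entire €1,650,000 passes to the descendants.
That amount (€1,650,000) is divided into 5 shares of €330,000: Tamsin and Ruthie each take €330,000; Keturah's €330,000 share passes to Keturah's issue; Joaquin's €330,000 share passes to Joaquin's issue; Tavita's €330,000 share passes to Tavita's issue.
Keturah's share (€330,000) is divided into 2 shares of €165,000: Kaspar and Oskar each take €165,000.
Joaquin's share (€330,000) is divided into 4 shares of €82,500: Vikram, Liora, Hamish, and Jovan each take €82,500.
Tavita's share (€330,000) is divided into 3 shares of €110,000: Carmen, Celia, and Wiremu each take €110,000.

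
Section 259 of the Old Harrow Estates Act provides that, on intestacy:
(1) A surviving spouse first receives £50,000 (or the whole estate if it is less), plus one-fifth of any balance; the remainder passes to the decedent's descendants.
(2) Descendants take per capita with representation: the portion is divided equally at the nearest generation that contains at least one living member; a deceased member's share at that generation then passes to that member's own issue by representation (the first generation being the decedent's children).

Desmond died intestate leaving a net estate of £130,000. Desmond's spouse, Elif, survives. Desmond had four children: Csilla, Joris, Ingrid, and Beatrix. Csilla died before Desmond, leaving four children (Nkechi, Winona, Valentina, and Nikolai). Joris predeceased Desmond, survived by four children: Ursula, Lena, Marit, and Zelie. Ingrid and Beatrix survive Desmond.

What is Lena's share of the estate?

Elif first takes £50,000, leaving a balance of £80,000. Elif then takes one-fifth of the balance (£16,000), for a total of £66,000. The remaining £64,000 passes to the descendants.
The descendants' portion (£64,000) is divided into 4 shares of £16,000: Ingrid and Beatrix each take £16,000; Csilla's £16,000 share passes to Csilla's issue; Joris's £16,000 share passes to Joris's issue.
Csilla's share (£16,000) is divided into 4 shares of £4,000: Nkechi, Winona, Valentina, and Nikolai each take £4,000.
Joris's share (£16,000) is divided into 4 shares of £4,000: Ursula, Lena, Marit, and Zelie each take £4,000.

Lena receives £4,000.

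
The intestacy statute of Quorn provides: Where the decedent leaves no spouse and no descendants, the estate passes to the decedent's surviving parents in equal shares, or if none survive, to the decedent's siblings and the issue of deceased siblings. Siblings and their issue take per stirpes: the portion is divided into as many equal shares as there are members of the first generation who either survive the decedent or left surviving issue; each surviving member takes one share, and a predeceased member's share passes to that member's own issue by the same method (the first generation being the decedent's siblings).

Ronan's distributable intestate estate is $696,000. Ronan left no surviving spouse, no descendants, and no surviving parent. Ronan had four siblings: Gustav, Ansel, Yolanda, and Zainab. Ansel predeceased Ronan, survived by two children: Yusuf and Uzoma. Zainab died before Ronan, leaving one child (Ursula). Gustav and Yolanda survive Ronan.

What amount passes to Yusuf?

The entire $696,000 passes to the siblings and their issue.
That amount ($696,000) is divided into 4 shares of $174,000: Gustav and Yolanda each take $174,000; Ansel's $174,000 share passes to Ansel's issue; Zainab's $174,000 share passes to Zainab's issue.
Ansel's share ($174,000) is divided into 2 shares of $87,000: Yusuf and Uzoma each take $87,000.
Zainab's share ($174,000) passes entirely to Ursula.

Yusuf receives $87,000.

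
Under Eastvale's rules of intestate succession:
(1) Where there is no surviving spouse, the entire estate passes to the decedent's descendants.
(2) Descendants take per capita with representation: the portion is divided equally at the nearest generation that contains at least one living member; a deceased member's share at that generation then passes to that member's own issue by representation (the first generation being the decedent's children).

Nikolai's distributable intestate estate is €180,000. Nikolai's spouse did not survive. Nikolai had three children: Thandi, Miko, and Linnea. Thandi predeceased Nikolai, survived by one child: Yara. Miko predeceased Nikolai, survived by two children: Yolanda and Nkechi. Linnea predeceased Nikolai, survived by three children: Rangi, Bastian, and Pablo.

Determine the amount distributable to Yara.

Yara receives €30,000.

The entire €180,000 passes to the descendants.
No child survives, so the initial division is made at the grandchildren's generation.
That amount (€180,000) is divided into 6 shares of €30,000: Yara, Yolanda, Nkechi, Rangi, Bastian, and Pablo each take €30,000.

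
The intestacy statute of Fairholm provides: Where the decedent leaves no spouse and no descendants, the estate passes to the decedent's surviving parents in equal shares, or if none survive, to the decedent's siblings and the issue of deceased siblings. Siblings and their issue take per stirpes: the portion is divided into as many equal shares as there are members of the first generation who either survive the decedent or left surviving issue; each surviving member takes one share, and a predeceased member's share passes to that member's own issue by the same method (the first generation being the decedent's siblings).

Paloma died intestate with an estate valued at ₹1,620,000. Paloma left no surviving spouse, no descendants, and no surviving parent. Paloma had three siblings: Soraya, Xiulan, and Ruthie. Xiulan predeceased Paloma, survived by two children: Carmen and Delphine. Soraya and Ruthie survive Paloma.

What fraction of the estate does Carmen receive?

Carmen receives 1/6 of the estate.

The entire ₹1,620,000 passes to the siblings and their issue.
That amount (₹1,620,000) is divided into 3 shares of ₹540,000: Soraya and Ruthie each take ₹540,000; Xiulan's ₹540,000 share passes to Xiulan's issue.
Xiulan's share (₹540,000) is divided into 2 shares of ₹270,000: Carmen and Delphine each take ₹270,000.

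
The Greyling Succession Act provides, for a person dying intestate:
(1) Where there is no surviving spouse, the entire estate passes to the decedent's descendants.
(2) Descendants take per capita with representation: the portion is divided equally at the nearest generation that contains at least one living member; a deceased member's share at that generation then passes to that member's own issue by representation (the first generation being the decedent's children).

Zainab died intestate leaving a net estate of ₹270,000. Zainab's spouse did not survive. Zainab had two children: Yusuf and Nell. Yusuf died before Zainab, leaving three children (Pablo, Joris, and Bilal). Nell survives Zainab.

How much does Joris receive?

The entire ₹270,000 passes to the descendants.
That amount (₹270,000) is divided into 2 shares of ₹135,000: Nell takes ₹135,000; Yusuf's ₹135,000 share passes to Yusuf's issue.
Yusuf's share (₹135,000) is divided into 3 shares of ₹45,000: Pablo, Joris, and Bilal each take ₹45,000.

Joris receives ₹45,000.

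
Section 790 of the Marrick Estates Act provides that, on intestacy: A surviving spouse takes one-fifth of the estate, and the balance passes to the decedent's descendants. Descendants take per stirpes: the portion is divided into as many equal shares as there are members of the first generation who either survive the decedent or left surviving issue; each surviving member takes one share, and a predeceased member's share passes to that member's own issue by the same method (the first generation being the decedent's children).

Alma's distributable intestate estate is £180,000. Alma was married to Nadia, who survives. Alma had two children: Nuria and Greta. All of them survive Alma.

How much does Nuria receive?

Nadia takes one-fifth of £180,000 = £36,000. The remaining £144,000 passes to the descendants.
The descendants' portion (£144,000) is divided into 2 shares of £72,000: Nuria and Greta each take £72,000.

Nuria receives £72,000.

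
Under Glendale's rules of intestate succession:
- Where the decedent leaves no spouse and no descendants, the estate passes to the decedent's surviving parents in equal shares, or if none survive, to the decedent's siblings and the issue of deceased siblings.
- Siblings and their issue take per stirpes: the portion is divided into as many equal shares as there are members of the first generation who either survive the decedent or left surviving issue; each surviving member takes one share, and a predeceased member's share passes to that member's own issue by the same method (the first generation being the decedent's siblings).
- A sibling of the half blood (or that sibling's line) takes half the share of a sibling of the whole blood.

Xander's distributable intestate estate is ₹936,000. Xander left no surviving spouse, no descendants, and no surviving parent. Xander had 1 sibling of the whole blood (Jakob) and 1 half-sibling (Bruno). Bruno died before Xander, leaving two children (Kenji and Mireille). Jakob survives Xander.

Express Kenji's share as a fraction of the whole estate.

The entire ₹936,000 passes to the siblings and their issue.
Counting each half-blood sibling's line as half a unit, there are 3/2 units in ₹936,000, so one unit is ₹624,000. Whole-blood lines (Jakob) take ₹624,000 each; half-blood lines (Bruno) take ₹312,000 each.
Bruno's share (₹312,000) is divided into 2 shares of ₹156,000: Kenji and Mireille each take ₹156,000.

Kenji receives 1/6 of the estate.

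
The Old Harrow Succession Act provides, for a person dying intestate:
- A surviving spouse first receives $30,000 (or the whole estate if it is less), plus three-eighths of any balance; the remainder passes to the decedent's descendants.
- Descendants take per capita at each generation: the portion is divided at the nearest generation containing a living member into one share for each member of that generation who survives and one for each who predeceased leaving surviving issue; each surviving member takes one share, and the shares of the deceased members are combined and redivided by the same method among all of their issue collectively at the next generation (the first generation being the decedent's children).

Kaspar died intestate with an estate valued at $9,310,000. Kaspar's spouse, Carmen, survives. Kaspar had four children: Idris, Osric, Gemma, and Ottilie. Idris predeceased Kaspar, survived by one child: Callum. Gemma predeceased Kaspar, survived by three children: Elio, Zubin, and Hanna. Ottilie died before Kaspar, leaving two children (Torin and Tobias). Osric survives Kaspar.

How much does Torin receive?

Carmen first takes $30,000, leaving a balance of $9,280,000. Carmen then takes three-eighths of the balance ($3,480,000), for a total of $3,510,000. The remaining $5,800,000 passes to the descendants.
The descendants' portion ($5,800,000) is divided at the children's generation into 4 shares of $1,450,000. Osric takes $1,450,000. The 3 shares of the deceased (Idris, Gemma, and Ottilie) are combined into a pool of $4,350,000.
That pool ($4,350,000) is divided at the grandchildren's generation equally among Callum, Elio, Zubin, Hanna, Torin, and Tobias: $725,000 each.

Torin receives $725,000.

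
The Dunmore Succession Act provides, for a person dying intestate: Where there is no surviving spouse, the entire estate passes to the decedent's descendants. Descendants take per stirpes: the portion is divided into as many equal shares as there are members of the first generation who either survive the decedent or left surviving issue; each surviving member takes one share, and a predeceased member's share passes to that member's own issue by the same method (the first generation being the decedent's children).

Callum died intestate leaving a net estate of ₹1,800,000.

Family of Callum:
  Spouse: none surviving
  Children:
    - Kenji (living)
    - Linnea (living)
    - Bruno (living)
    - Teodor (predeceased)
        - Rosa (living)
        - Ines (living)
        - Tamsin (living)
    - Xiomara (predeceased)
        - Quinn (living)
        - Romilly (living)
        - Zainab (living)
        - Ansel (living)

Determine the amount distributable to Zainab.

The entire ₹1,800,000 passes to the descendants.
That amount (₹1,800,000) is divided into 5 shares of ₹360,000: Kenji, Linnea, and Bruno each take ₹360,000; Teodor's ₹360,000 share passes to Teodor's issue; Xiomara's ₹360,000 share passes to Xiomara's issue.
Teodor's share (₹360,000) is divided into 3 shares of ₹120,000: Rosa, Ines, and Tamsin each take ₹120,000.
Xiomara's share (₹360,000) is divided into 4 shares of ₹90,000: Quinn, Romilly, Zainab, and Ansel each take ₹90,000.

Zainab receives ₹90,000.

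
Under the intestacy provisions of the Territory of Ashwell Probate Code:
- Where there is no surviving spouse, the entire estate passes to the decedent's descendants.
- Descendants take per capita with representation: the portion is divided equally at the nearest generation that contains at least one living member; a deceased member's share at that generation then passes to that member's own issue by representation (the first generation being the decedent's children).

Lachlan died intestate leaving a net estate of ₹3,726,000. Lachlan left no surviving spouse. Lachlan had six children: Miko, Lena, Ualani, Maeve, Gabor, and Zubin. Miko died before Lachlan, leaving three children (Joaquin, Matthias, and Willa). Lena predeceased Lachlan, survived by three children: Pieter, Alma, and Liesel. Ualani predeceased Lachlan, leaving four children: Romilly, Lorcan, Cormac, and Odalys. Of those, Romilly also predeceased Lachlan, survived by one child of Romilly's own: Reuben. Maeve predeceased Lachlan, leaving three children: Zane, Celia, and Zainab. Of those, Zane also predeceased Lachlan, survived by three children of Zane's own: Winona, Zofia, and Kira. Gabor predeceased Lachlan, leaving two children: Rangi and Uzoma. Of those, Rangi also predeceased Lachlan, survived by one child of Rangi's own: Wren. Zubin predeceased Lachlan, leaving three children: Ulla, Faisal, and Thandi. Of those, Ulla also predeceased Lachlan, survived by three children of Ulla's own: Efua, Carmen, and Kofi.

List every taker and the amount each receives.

The entire ₹3,726,000 passes to the descendants.
No child survives, so the initial division is made at the grandchildren's generation.
That amount (₹3,726,000) is divided into 18 shares of ₹207,000: Joaquin, Matthias, Willa, Pieter, Alma, Liesel, Lorcan, Cormac, Odalys, Celia, Zainab, Uzoma, Faisal, and Thandi each take ₹207,000; Romilly's ₹207,000 share passes to Romilly's issue; Zane's ₹207,000 share passes to Zane's issue; Rangi's ₹207,000 share passes to Rangi's issue; Ulla's ₹207,000 share passes to Ulla's issue.
Romilly's share (₹207,000) passes entirely to Reuben.
Zane's share (₹207,000) is divided into 3 shares of ₹69,000: Winona, Zofia, and Kira each take ₹69,000.
Rangi's share (₹207,000) passes entirely to Wren.
Ulla's share (₹207,000) is divided into 3 shares of ₹69,000: Efua, Carmen, and Kofi each take ₹69,000.

Joaquin: ₹207,000; Matthias: ₹207,000; Willa: ₹207,000; Pieter: ₹207,000; Alma: ₹207,000; Liesel: ₹207,000; Reuben: ₹207,000; Lorcan: ₹207,000; Cormac: ₹207,000; Odalys: ₹207,000; Winona: ₹69,000; Zofia: ₹69,000; Kira: ₹69,000; Celia: ₹207,000; Zainab: ₹207,000; Wren: ₹207,000; Uzoma: ₹207,000; Efua: ₹69,000; Carmen: ₹69,000; Kofi: ₹69,000; Faisal: ₹207,000; Thandi: ₹207,000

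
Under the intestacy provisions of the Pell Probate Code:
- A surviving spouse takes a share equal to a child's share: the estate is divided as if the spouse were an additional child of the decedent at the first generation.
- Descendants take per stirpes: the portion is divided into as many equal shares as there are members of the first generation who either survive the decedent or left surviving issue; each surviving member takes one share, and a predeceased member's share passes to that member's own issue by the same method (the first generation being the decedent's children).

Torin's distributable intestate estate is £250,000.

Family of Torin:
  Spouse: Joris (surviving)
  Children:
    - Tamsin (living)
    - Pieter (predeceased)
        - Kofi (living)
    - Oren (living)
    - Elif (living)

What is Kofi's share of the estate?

Kofi receives £50,000.

The spouse counts as an additional share at the children's level, so there are 5 primary shares of £50,000. Joris takes one such share (£50,000).
The children's combined portion (£200,000) is divided into 4 shares of £50,000: Tamsin, Oren, and Elif each take £50,000; Pieter's £50,000 share passes to Pieter's issue.
Pieter's share (£50,000) passes entirely to Kofi.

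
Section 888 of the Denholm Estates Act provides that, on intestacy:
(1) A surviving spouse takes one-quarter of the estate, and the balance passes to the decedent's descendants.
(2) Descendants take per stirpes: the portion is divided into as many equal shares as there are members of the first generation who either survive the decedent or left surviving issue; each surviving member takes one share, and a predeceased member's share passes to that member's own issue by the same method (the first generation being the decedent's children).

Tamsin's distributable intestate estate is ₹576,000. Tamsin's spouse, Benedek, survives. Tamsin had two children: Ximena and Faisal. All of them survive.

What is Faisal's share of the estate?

Benedek takes one-quarter of ₹576,000 = ₹144,000. The remaining ₹432,000 passes to the descendants.
The descendants' portion (₹432,000) is divided into 2 shares of ₹216,000: Ximena and Faisal each take ₹216,000.

Faisal receives ₹216,000.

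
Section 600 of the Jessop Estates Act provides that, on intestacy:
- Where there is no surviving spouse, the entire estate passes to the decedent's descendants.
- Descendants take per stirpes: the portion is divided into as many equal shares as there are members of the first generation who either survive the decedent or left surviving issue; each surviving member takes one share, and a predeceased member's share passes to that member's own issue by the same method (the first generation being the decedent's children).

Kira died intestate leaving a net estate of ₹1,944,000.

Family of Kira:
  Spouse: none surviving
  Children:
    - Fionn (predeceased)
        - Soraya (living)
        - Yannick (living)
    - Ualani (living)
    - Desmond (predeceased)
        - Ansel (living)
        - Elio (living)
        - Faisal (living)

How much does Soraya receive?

Soraya receives ₹324,000.

The entire ₹1,944,000 passes to the descendants.
That amount (₹1,944,000) is divided into 3 shares of ₹648,000: Ualani takes ₹648,000; Fionn's ₹648,000 share passes to Fionn's issue; Desmond's ₹648,000 share passes to Desmond's issue.
Fionn's share (₹648,000) is divided into 2 shares of ₹324,000: Soraya and Yannick each take ₹324,000.
Desmond's share (₹648,000) is divided into 3 shares of ₹216,000: Ansel, Elio, and Faisal each take ₹216,000.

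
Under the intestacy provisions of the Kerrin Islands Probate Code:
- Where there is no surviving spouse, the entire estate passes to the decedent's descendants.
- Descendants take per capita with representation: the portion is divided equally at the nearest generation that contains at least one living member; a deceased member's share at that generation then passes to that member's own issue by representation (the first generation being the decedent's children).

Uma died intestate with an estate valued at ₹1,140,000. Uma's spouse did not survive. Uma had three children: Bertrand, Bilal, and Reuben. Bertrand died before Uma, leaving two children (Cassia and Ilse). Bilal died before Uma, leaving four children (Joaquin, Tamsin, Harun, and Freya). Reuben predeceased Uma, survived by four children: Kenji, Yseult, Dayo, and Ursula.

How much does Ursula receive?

Ursula receives ₹114,000.

The entire ₹1,140,000 passes to the descendants.
No child survives, so the initial division is made at the grandchildren's generation.
That amount (₹1,140,000) is divided into 10 shares of ₹114,000: Cassia, Ilse, Joaquin, Tamsin, Harun, Freya, Kenji, Yseult, Dayo, and Ursula each take ₹114,000.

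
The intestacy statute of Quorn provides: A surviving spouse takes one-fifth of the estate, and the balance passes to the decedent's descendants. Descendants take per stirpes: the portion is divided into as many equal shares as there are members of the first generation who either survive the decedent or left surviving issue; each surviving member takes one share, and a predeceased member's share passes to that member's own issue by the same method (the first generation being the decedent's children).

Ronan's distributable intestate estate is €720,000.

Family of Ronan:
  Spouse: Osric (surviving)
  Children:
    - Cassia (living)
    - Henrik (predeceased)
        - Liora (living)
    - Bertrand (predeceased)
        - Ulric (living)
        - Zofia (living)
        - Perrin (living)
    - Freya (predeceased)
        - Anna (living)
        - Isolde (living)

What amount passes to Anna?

Anna receives €72,000.

Osric takes one-fifth of €720,000 = €144,000. The remaining €576,000 passes to the descendants.
The descendants' portion (€576,000) is divided into 4 shares of €144,000: Cassia takes €144,000; Henrik's €144,000 share passes to Henrik's issue; Bertrand's €144,000 share passes to Bertrand's issue; Freya's €144,000 share passes to Freya's issue.
Henrik's share (€144,000) passes entirely to Liora.
Bertrand's share (€144,000) is divided into 3 shares of €48,000: Ulric, Zofia, and Perrin each take €48,000.
Freya's share (€144,000) is divided into 2 shares of €72,000: Anna and Isolde each take €72,000.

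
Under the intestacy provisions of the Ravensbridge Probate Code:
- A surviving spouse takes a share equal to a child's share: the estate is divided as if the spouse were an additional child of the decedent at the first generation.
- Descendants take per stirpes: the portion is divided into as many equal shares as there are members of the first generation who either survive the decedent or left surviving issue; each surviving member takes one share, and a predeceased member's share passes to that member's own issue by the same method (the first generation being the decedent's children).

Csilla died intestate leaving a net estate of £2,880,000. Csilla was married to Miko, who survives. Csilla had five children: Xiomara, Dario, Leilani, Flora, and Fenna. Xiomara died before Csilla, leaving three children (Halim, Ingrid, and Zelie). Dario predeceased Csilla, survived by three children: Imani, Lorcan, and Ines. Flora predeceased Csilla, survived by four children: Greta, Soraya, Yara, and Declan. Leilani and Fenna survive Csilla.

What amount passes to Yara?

Yara receives £120,000.

The spouse counts as an additional share at the children's level, so there are 6 primary shares of £480,000. Miko takes one such share (£480,000).
The children's combined portion (£2,400,000) is divided into 5 shares of £480,000: Leilani and Fenna each take £480,000; Xiomara's £480,000 share passes to Xiomara's issue; Dario's £480,000 share passes to Dario's issue; Flora's £480,000 share passes to Flora's issue.
Xiomara's share (£480,000) is divided into 3 shares of £160,000: Halim, Ingrid, and Zelie each take £160,000.
Dario's share (£480,000) is divided into 3 shares of £160,000: Imani, Lorcan, and Ines each take £160,000.
Flora's share (£480,000) is divided into 4 shares of £120,000: Greta, Soraya, Yara, and Declan each take £120,000.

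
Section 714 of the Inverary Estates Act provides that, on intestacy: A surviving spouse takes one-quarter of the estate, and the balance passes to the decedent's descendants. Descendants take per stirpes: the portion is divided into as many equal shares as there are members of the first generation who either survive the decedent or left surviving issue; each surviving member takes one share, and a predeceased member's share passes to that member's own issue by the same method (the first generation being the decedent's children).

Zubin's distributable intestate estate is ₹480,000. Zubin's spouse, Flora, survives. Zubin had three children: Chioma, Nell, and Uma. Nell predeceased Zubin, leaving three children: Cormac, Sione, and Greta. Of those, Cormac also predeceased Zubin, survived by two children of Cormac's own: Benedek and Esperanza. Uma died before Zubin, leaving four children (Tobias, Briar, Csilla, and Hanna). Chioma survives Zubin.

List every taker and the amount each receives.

Flora takes one-quarter of ₹480,000 = ₹120,000. The remaining ₹360,000 passes to the descendants.
The descendants' portion (₹360,000) is divided into 3 shares of ₹120,000: Chioma takes ₹120,000; Nell's ₹120,000 share passes to Nell's issue; Uma's ₹120,000 share passes to Uma's issue.
Nell's share (₹120,000) is divided into 3 shares of ₹40,000: Sione and Greta each take ₹40,000; Cormac's ₹40,000 share passes to Cormac's issue.
Cormac's share (₹40,000) is divided into 2 shares of ₹20,000: Benedek and Esperanza each take ₹20,000.
Uma's share (₹120,000) is divided into 4 shares of ₹30,000: Tobias, Briar, Csilla, and Hanna each take ₹30,000.

Flora: ₹120,000; Chioma: ₹120,000; Benedek: ₹20,000; Esperanza: ₹20,000; Sione: ₹40,000; Greta: ₹40,000; Tobias: ₹30,000; Briar: ₹30,000; Csilla: ₹30,000; Hanna: ₹30,000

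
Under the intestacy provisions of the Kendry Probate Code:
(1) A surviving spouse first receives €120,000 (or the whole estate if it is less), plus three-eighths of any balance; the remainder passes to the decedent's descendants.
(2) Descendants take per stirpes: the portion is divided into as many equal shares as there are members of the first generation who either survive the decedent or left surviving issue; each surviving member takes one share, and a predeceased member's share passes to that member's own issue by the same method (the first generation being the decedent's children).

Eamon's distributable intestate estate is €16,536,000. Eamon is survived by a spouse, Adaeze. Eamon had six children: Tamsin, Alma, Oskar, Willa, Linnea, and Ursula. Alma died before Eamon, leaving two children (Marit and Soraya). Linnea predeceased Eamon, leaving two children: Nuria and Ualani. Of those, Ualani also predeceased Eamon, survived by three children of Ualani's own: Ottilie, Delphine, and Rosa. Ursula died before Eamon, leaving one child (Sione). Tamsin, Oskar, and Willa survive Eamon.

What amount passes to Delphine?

Adaeze first takes €120,000, leaving a balance of €16,416,000. Adaeze then takes three-eighths of the balance (€6,156,000), for a total of €6,276,000. The remaining €10,260,000 passes to the descendants.
The descendants' portion (€10,260,000) is divided into 6 shares of €1,710,000: Tamsin, Oskar, and Willa each take €1,710,000; Alma's €1,710,000 share passes to Alma's issue; Linnea's €1,710,000 share passes to Linnea's issue; Ursula's €1,710,000 share passes to Ursula's issue.
Alma's share (€1,710,000) is divided into 2 shares of €855,000: Marit and Soraya each take €855,000.
Linnea's share (€1,710,000) is divided into 2 shares of €855,000: Nuria takes €855,000; Ualani's €855,000 share passes to Ualani's issue.
Ualani's share (€855,000) is divided into 3 shares of €285,000: Ottilie, Delphine, and Rosa each take €285,000.
Ursula's share (€1,710,000) passes entirely to Sione.

Delphine receives €285,000.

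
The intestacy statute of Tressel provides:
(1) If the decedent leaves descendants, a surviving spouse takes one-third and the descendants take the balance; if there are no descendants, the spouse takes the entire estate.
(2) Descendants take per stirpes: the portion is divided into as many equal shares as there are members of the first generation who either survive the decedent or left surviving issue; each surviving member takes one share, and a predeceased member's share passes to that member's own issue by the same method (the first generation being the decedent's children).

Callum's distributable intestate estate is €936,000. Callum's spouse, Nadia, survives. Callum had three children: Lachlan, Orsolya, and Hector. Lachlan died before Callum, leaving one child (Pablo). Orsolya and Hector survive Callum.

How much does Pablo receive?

Pablo receives €208,000.

Nadia takes one-third of €936,000 = €312,000. The remaining €624,000 passes to the descendants.
The descendants' portion (€624,000) is divided into 3 shares of €208,000: Orsolya and Hector each take €208,000; Lachlan's €208,000 share passes to Lachlan's issue.
Lachlan's share (€208,000) passes entirely to Pablo.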